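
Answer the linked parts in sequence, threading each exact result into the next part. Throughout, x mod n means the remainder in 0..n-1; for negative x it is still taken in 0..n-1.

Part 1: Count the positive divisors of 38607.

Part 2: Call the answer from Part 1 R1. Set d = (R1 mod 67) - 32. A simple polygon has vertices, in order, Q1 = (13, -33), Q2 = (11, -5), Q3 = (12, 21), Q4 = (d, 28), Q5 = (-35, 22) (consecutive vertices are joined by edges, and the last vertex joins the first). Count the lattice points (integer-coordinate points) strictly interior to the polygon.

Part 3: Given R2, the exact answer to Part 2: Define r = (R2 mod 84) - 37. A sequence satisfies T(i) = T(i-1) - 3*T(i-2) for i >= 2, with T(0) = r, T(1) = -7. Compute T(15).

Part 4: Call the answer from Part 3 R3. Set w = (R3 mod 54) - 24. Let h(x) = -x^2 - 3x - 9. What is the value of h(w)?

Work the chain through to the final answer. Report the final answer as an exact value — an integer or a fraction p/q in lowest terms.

Part 1: 38607 = 3 * 17 * 757; number of divisors = (1+1) * (1+1) * (1+1) = 8; answer 8
Part 2: R1 = 8; d = -24; cross terms: (13*-5 - 11*-33)=298, (11*21 - 12*-5)=291, (12*28 - -24*21)=840, (-24*22 - -35*28)=452, (-35*-33 - 13*22)=869; twice the area = |2750| = 2750; area = 1375; boundary points = 2 + 1 + 1 + 1 + 1 = 6; strictly interior points = area - boundary/2 + 1 = 1373; answer 1373
Part 3: R2 = 1373; r = -8; T(2) = 1*(-7) - 3*(-8) = 17; iterating: T(2)=17, T(3)=38, T(4)=-13, T(5)=-127, T(6)=-88, T(7)=293, T(8)=557, T(9)=-322, T(10)=-1993, T(11)=-1027, T(12)=4952, T(13)=8033, T(14)=-6823, T(15)=-30922; answer -30922
Part 4: R3 = -30922; w = -4; -1*(-4)^2 - 3*(-4)^1 - 9 = (-16) + (12) + (-9) = -13; answer -13

-13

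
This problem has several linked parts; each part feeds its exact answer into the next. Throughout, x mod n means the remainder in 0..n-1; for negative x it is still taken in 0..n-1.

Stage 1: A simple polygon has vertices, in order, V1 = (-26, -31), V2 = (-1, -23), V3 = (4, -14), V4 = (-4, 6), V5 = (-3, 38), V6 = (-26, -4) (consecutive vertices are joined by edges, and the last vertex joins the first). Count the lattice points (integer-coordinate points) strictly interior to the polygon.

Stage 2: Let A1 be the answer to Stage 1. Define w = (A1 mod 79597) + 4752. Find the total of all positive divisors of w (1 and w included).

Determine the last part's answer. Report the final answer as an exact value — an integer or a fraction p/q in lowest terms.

Stage 1: cross terms: (-26*-23 - -1*-31)=567, (-1*-14 - 4*-23)=106, (4*6 - -4*-14)=-32, (-4*38 - -3*6)=-134, (-3*-4 - -26*38)=1000, (-26*-31 - -26*-4)=702; twice the area = |2209| = 2209; area = 2209/2; boundary points = 1 + 1 + 4 + 1 + 1 + 27 = 35; strictly interior points = area - boundary/2 + 1 = 1088; answer 1088
Stage 2: A1 = 1088; w = 5840; 5840 = 2^4 * 5 * 73; sigma = (1 + 2 + 4 + 8 + 16) * (1 + 5) * (1 + 73) = 31 * 6 * 74 = 13764; answer 13764

13764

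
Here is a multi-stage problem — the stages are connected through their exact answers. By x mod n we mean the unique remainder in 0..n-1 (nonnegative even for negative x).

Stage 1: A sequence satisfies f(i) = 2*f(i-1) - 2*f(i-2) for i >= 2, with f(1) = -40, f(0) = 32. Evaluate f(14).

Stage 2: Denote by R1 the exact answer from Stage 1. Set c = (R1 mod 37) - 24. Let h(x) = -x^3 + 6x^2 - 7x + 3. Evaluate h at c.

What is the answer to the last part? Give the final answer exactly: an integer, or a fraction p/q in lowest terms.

12057

Stage 1: f(2) = 2*(-40) - 2*(32) = -144; iterating: f(2)=-144, f(3)=-208, f(4)=-128, f(5)=160, f(6)=576, f(7)=832, f(8)=512, f(9)=-640, f(10)=-2304, f(11)=-3328, f(12)=-2048, f(13)=2560, f(14)=9216; answer 9216
Stage 2: R1 = 9216; c = -21; -1*(-21)^3 + 6*(-21)^2 - 7*(-21)^1 + 3 = (9261) + (2646) + (147) + (3) = 12057; answer 12057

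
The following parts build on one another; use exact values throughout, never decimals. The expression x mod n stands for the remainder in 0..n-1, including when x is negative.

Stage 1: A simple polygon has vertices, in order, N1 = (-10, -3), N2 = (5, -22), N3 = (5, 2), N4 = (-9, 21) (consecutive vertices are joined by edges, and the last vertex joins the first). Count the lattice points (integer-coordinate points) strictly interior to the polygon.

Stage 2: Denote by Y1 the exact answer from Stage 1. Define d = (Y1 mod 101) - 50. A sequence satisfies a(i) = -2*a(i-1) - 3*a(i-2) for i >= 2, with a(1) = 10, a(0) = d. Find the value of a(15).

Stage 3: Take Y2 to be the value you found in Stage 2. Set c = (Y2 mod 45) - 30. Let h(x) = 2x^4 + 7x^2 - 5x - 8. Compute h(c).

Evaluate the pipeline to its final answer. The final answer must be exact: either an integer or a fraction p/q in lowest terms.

58232

Stage 1: cross terms: (-10*-22 - 5*-3)=235, (5*2 - 5*-22)=120, (5*21 - -9*2)=123, (-9*-3 - -10*21)=237; twice the area = |715| = 715; area = 715/2; boundary points = 1 + 24 + 1 + 1 = 27; strictly interior points = area - boundary/2 + 1 = 345; answer 345
Stage 2: Y1 = 345; d = -8; a(2) = -2*(10) - 3*(-8) = 4; iterating: a(2)=4, a(3)=-38, a(4)=64, a(5)=-14, a(6)=-164, a(7)=370, a(8)=-248, a(9)=-614, a(10)=1972, a(11)=-2102, a(12)=-1712, a(13)=9730, a(14)=-14324, a(15)=-542; answer -542
Stage 3: Y2 = -542; c = 13; 2*(13)^4 + 7*(13)^2 - 5*(13)^1 - 8 = (57122) + (1183) + (-65) + (-8) = 58232; answer 58232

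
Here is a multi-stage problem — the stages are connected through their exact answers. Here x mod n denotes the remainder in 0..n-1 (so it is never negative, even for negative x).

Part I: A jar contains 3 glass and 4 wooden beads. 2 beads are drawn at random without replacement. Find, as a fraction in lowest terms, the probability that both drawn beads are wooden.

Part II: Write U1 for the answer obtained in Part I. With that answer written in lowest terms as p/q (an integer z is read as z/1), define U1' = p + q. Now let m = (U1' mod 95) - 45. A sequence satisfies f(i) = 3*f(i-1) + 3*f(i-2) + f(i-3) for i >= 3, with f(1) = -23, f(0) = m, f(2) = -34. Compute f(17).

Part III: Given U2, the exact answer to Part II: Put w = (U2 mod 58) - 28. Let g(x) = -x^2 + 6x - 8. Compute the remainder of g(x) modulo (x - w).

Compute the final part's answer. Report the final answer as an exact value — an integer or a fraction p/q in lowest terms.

-63

Part I: total draws C(7,2) = 21; favorable C(4,2) = 6; P = 2/7; answer 2/7
Part II: U1 = 2/7; threaded value p + q = 9; m = -36; f(3) = 3*(-34) + 3*(-23) + 1*(-36) = -207; iterating: f(3)=-207, f(4)=-746, f(5)=-2893, f(6)=-11124, f(7)=-42797, f(8)=-164656, f(9)=-633483, f(10)=-2437214, f(11)=-9376747, f(12)=-36075366, f(13)=-138793553, f(14)=-533983504, f(15)=-2054406537, f(16)=-7903963676, f(17)=-30409094143; answer -30409094143
Part III: U2 = -30409094143; w = -5; remainder = value at the root: -1*(-5)^2 + 6*(-5)^1 - 8 = (-25) + (-30) + (-8) = -63; answer -63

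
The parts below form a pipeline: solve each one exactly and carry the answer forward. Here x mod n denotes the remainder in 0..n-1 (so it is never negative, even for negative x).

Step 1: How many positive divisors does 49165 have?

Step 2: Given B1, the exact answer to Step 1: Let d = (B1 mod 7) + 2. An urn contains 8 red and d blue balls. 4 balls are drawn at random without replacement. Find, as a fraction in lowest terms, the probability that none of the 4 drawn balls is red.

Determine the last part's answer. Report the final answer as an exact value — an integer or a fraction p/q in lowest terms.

15/1001

Step 1: 49165 = 5 * 9833; number of divisors = (1+1) * (1+1) = 4; answer 4
Step 2: B1 = 4; d = 6; total draws C(14,4) = 1001; favorable C(6,4) = 15; P = 15/1001; answer 15/1001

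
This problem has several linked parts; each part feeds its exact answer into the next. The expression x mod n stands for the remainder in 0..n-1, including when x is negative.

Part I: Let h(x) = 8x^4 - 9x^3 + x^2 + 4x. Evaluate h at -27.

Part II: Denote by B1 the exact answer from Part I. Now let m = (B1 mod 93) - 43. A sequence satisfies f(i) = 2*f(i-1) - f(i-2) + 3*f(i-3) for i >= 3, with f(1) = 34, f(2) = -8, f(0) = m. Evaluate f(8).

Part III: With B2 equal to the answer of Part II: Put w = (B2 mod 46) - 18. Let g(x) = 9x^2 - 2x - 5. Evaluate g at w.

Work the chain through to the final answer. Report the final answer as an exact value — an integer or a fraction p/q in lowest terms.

Part I: 8*(-27)^4 - 9*(-27)^3 + 1*(-27)^2 + 4*(-27)^1 = (4251528) + (177147) + (729) + (-108) = 4429296; answer 4429296
Part II: B1 = 4429296; m = 35; f(3) = 2*(-8) - 1*(34) + 3*(35) = 55; iterating: f(3)=55, f(4)=220, f(5)=361, f(6)=667, f(7)=1633, f(8)=3682; answer 3682
Part III: B2 = 3682; w = -16; 9*(-16)^2 - 2*(-16)^1 - 5 = (2304) + (32) + (-5) = 2331; answer 2331

2331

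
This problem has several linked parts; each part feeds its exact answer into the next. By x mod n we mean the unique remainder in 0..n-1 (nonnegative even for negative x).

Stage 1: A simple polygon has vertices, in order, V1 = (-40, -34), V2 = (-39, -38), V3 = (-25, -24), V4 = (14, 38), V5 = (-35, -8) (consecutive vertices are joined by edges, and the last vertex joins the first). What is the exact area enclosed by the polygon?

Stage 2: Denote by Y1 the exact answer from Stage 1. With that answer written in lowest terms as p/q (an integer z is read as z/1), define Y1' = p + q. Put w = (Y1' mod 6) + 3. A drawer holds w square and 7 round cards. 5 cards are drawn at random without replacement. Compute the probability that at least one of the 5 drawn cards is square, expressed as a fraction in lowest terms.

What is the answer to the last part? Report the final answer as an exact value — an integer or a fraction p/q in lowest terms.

Stage 1: cross terms: (-40*-38 - -39*-34)=194, (-39*-24 - -25*-38)=-14, (-25*38 - 14*-24)=-614, (14*-8 - -35*38)=1218, (-35*-34 - -40*-8)=870; twice the area = |1654| = 1654; area = 827; answer 827
Stage 2: Y1 = 827; threaded value p + q = 828; w = 3; total draws C(10,5) = 252; complement C(7,5) = 21; favorable 252 - 21 = 231; P = 11/12; answer 11/12

11/12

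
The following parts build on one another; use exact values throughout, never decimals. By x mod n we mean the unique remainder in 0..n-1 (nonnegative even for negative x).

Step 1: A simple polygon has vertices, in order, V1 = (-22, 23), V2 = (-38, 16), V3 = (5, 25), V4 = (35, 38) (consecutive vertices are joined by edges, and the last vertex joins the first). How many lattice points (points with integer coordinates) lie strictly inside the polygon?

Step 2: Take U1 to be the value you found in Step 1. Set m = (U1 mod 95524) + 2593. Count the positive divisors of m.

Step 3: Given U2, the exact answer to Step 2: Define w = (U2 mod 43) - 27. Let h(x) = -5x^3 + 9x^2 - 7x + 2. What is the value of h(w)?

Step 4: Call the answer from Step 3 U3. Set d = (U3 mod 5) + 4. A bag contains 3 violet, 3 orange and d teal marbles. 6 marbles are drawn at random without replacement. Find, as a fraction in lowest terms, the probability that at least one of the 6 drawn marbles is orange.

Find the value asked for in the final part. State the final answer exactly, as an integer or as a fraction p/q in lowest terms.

11/13

Step 1: cross terms: (-22*16 - -38*23)=522, (-38*25 - 5*16)=-1030, (5*38 - 35*25)=-685, (35*23 - -22*38)=1641; twice the area = |448| = 448; area = 224; boundary points = 1 + 1 + 1 + 3 = 6; strictly interior points = area - boundary/2 + 1 = 222; answer 222
Step 2: U1 = 222; m = 2815; 2815 = 5 * 563; number of divisors = (1+1) * (1+1) = 4; answer 4
Step 3: U2 = 4; w = -23; -5*(-23)^3 + 9*(-23)^2 - 7*(-23)^1 + 2 = (60835) + (4761) + (161) + (2) = 65759; answer 65759
Step 4: U3 = 65759; d = 8; total draws C(14,6) = 3003; complement C(11,6) = 462; favorable 3003 - 462 = 2541; P = 11/13; answer 11/13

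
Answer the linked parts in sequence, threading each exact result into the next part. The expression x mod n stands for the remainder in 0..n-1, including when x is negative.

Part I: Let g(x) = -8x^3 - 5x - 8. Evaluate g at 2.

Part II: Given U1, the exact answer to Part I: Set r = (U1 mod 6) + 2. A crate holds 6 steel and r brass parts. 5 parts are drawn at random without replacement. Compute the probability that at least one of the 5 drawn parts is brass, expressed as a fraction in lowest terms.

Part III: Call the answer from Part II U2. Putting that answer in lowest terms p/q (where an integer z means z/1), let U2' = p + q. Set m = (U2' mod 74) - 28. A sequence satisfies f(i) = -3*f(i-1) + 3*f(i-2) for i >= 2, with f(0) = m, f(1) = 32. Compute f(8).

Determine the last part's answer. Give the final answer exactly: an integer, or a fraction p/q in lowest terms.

-438129

Part I: -8*(2)^3 - 5*(2)^1 - 8 = (-64) + (-10) + (-8) = -82; answer -82
Part II: U1 = -82; r = 4; total draws C(10,5) = 252; complement C(6,5) = 6; favorable 252 - 6 = 246; P = 41/42; answer 41/42
Part III: U2 = 41/42; threaded value p + q = 83; m = -19; f(2) = -3*(32) + 3*(-19) = -153; iterating: f(2)=-153, f(3)=555, f(4)=-2124, f(5)=8037, f(6)=-30483, f(7)=115560, f(8)=-438129; answer -438129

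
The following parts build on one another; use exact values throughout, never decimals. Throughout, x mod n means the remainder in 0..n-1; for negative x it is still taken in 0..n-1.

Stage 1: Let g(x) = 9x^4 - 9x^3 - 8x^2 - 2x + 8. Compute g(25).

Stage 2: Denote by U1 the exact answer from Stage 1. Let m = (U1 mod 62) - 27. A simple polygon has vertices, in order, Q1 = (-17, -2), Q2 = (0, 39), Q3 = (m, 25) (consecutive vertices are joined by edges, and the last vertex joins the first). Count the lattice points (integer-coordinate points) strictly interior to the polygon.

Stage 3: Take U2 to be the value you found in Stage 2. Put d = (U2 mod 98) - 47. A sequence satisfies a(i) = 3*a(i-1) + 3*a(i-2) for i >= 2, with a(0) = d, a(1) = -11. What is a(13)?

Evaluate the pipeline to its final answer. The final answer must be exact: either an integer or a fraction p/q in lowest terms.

Stage 1: 9*(25)^4 - 9*(25)^3 - 8*(25)^2 - 2*(25)^1 + 8 = (3515625) + (-140625) + (-5000) + (-50) + (8) = 3369958; answer 3369958
Stage 2: U1 = 3369958; m = -17; cross terms: (-17*39 - 0*-2)=-663, (0*25 - -17*39)=663, (-17*-2 - -17*25)=459; twice the area = |459| = 459; area = 459/2; boundary points = 1 + 1 + 27 = 29; strictly interior points = area - boundary/2 + 1 = 216; answer 216
Stage 3: U2 = 216; d = -27; a(2) = 3*(-11) + 3*(-27) = -114; iterating: a(2)=-114, a(3)=-375, a(4)=-1467, a(5)=-5526, a(6)=-20979, a(7)=-79515, a(8)=-301482, a(9)=-1142991, a(10)=-4333419, a(11)=-16429230, a(12)=-62287947, a(13)=-236151531; answer -236151531

-236151531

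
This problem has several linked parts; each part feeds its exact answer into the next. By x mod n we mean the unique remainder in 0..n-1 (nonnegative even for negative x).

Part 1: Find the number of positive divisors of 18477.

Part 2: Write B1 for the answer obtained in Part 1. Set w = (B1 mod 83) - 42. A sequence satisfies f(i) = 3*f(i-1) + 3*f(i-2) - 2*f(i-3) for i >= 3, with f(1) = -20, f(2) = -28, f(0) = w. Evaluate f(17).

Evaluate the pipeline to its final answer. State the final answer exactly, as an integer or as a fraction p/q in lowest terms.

-5602254604

Part 1: 18477 = 3^2 * 2053; number of divisors = (2+1) * (1+1) = 6; answer 6
Part 2: B1 = 6; w = -36; f(3) = 3*(-28) + 3*(-20) - 2*(-36) = -72; iterating: f(3)=-72, f(4)=-260, f(5)=-940, f(6)=-3456, f(7)=-12668, f(8)=-46492, f(9)=-170568, f(10)=-625844, f(11)=-2296252, f(12)=-8425152, f(13)=-30912524, f(14)=-113420524, f(15)=-416148840, f(16)=-1526883044, f(17)=-5602254604; answer -5602254604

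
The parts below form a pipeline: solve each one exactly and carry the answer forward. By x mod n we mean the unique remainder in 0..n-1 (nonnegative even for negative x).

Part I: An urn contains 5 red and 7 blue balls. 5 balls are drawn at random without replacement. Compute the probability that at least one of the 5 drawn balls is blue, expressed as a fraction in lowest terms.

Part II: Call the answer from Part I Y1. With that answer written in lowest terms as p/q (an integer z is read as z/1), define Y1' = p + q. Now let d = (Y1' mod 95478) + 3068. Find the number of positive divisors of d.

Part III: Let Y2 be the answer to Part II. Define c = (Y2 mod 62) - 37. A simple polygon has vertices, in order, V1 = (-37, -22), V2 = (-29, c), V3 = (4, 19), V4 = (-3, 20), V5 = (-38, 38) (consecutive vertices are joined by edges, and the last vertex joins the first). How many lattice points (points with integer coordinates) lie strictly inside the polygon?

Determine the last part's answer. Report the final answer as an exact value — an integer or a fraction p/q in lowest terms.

1633

Part I: total draws C(12,5) = 792; complement C(5,5) = 1; favorable 792 - 1 = 791; P = 791/792; answer 791/792
Part II: Y1 = 791/792; threaded value p + q = 1583; d = 4651; 4651 is prime, so its only divisors are 1 and 4651; count = 2; answer 2
Part III: Y2 = 2; c = -35; cross terms: (-37*-35 - -29*-22)=657, (-29*19 - 4*-35)=-411, (4*20 - -3*19)=137, (-3*38 - -38*20)=646, (-38*-22 - -37*38)=2242; twice the area = |3271| = 3271; area = 3271/2; boundary points = 1 + 3 + 1 + 1 + 1 = 7; strictly interior points = area - boundary/2 + 1 = 1633; answer 1633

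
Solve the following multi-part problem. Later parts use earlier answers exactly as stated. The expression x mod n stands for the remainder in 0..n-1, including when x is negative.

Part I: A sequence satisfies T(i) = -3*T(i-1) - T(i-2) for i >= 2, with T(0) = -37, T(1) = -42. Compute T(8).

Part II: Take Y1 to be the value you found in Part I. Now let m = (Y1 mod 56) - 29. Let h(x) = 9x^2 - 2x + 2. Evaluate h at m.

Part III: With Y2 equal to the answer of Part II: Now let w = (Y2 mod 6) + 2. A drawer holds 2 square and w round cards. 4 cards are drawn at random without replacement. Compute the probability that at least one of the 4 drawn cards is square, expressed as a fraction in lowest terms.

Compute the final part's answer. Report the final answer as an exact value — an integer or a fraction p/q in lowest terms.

11/14

Part I: T(2) = -3*(-42) - 1*(-37) = 163; iterating: T(2)=163, T(3)=-447, T(4)=1178, T(5)=-3087, T(6)=8083, T(7)=-21162, T(8)=55403; answer 55403
Part II: Y1 = 55403; m = -10; 9*(-10)^2 - 2*(-10)^1 + 2 = (900) + (20) + (2) = 922; answer 922
Part III: Y2 = 922; w = 6; total draws C(8,4) = 70; complement C(6,4) = 15; favorable 70 - 15 = 55; P = 11/14; answer 11/14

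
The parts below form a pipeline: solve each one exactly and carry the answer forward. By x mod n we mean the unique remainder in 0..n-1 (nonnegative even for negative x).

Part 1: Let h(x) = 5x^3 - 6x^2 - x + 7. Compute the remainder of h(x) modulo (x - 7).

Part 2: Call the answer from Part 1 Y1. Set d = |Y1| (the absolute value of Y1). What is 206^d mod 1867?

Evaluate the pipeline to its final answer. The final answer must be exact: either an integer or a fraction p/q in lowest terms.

1022

Part 1: remainder = value at the root: 5*(7)^3 - 6*(7)^2 - 1*(7)^1 + 7 = (1715) + (-294) + (-7) + (7) = 1421; answer 1421
Part 2: Y1 = 1421; d = 1421; squarings mod 1867: 206^1=206, 206^2=1362, 206^4=1113, 206^8=948, 206^16=677, 206^32=914, 206^64=847, 206^128=481, 206^256=1720, 206^512=1072, 206^1024=979; 206^1421 = 206^1 * 206^4 * 206^8 * 206^128 * 206^256 * 206^1024 = 1022 (mod 1867); answer 1022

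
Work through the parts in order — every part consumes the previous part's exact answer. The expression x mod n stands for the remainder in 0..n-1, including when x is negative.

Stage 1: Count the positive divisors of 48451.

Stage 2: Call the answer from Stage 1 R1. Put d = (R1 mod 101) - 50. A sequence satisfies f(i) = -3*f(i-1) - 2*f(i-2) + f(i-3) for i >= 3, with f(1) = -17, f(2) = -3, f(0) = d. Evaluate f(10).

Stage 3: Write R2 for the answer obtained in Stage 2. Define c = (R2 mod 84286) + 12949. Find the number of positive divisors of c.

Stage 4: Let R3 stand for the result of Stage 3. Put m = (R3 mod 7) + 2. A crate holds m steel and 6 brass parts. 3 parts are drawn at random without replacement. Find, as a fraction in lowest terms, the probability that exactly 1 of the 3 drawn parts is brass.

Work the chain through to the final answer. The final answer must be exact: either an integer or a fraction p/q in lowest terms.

Stage 1: 48451 = 13 * 3727; number of divisors = (1+1) * (1+1) = 4; answer 4
Stage 2: R1 = 4; d = -46; f(3) = -3*(-3) - 2*(-17) + 1*(-46) = -3; iterating: f(3)=-3, f(4)=-2, f(5)=9, f(6)=-26, f(7)=58, f(8)=-113, f(9)=197, f(10)=-307; answer -307
Stage 3: R2 = -307; c = 96928; 96928 = 2^5 * 13 * 233; number of divisors = (5+1) * (1+1) * (1+1) = 24; answer 24
Stage 4: R3 = 24; m = 5; total draws C(11,3) = 165; favorable C(6,1)*C(5,2) = 60; P = 4/11; answer 4/11

4/11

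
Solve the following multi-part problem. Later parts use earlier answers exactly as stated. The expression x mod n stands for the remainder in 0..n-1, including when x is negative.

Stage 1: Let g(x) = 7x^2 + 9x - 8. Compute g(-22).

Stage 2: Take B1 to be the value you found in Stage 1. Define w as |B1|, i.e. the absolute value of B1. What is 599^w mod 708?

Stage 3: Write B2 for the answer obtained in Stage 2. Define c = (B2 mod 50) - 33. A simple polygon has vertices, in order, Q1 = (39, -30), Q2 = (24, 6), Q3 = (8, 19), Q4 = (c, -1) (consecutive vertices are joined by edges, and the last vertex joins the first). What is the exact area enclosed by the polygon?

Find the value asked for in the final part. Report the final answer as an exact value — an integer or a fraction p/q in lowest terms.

1785/2

Stage 1: 7*(-22)^2 + 9*(-22)^1 - 8 = (3388) + (-198) + (-8) = 3182; answer 3182
Stage 2: B1 = 3182; w = 3182; squarings mod 708: 599^1=599, 599^2=553, 599^4=661, 599^8=85, 599^16=145, 599^32=493, 599^64=205, 599^128=253, 599^256=289, 599^512=685, 599^1024=529, 599^2048=181; 599^3182 = 599^2 * 599^4 * 599^8 * 599^32 * 599^64 * 599^1024 * 599^2048 = 25 (mod 708); answer 25
Stage 3: B2 = 25; c = -8; cross terms: (39*6 - 24*-30)=954, (24*19 - 8*6)=408, (8*-1 - -8*19)=144, (-8*-30 - 39*-1)=279; twice the area = |1785| = 1785; area = 1785/2; answer 1785/2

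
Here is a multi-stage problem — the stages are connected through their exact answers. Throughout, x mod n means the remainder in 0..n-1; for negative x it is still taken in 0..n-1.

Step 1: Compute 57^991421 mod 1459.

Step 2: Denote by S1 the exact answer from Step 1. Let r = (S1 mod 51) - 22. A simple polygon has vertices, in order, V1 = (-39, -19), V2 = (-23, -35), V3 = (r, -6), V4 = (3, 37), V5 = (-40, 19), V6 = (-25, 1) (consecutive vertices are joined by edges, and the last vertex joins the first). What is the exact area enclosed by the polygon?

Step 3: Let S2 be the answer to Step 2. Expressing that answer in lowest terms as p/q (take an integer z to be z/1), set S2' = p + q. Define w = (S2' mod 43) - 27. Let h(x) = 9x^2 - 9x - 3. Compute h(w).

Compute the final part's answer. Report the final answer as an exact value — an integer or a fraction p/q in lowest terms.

375

Step 1: squarings mod 1459: 57^1=57, 57^2=331, 57^4=136, 57^8=988, 57^16=73, 57^32=952, 57^64=265, 57^128=193, 57^256=774, 57^512=886, 57^1024=54, 57^2048=1457, 57^4096=4, 57^8192=16, 57^16384=256, 57^32768=1340, 57^65536=1030, 57^131072=207, 57^262144=538, 57^524288=562; 57^991421 = 57^1 * 57^4 * 57^8 * 57^16 * 57^32 * 57^128 * 57^8192 * 57^65536 * 57^131072 * 57^262144 * 57^524288 = 1167 (mod 1459); answer 1167
Step 2: S1 = 1167; r = 23; cross terms: (-39*-35 - -23*-19)=928, (-23*-6 - 23*-35)=943, (23*37 - 3*-6)=869, (3*19 - -40*37)=1537, (-40*1 - -25*19)=435, (-25*-19 - -39*1)=514; twice the area = |5226| = 5226; area = 2613; answer 2613
Step 3: S2 = 2613; threaded value p + q = 2614; w = 7; 9*(7)^2 - 9*(7)^1 - 3 = (441) + (-63) + (-3) = 375; answer 375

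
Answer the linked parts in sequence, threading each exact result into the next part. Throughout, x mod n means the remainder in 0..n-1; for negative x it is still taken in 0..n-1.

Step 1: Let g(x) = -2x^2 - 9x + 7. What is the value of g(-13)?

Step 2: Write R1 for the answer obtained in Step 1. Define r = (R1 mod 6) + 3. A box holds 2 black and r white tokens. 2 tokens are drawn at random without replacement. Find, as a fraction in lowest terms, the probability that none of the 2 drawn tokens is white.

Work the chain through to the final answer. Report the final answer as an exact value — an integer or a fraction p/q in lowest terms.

Step 1: -2*(-13)^2 - 9*(-13)^1 + 7 = (-338) + (117) + (7) = -214; answer -214
Step 2: R1 = -214; r = 5; total draws C(7,2) = 21; favorable C(2,2) = 1; P = 1/21; answer 1/21

1/21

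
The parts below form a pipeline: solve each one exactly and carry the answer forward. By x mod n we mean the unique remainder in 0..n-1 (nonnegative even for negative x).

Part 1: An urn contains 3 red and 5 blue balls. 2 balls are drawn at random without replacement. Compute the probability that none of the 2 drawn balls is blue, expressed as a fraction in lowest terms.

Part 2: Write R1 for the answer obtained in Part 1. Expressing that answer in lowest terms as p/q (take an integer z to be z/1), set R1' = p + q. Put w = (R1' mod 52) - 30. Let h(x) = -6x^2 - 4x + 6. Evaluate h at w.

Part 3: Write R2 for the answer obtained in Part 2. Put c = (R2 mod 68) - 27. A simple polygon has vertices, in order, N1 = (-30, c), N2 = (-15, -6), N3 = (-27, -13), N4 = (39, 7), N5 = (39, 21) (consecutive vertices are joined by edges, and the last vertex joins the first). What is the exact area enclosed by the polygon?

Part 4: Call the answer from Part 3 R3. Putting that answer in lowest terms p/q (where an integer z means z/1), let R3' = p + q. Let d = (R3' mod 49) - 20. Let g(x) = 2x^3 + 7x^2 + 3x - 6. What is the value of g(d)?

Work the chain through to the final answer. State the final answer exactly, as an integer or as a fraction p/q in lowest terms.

Part 1: total draws C(8,2) = 28; favorable C(3,2) = 3; P = 3/28; answer 3/28
Part 2: R1 = 3/28; threaded value p + q = 31; w = 1; -6*(1)^2 - 4*(1)^1 + 6 = (-6) + (-4) + (6) = -4; answer -4
Part 3: R2 = -4; c = 37; cross terms: (-30*-6 - -15*37)=735, (-15*-13 - -27*-6)=33, (-27*7 - 39*-13)=318, (39*21 - 39*7)=546, (39*37 - -30*21)=2073; twice the area = |3705| = 3705; area = 3705/2; answer 3705/2
Part 4: R3 = 3705/2; threaded value p + q = 3707; d = 12; 2*(12)^3 + 7*(12)^2 + 3*(12)^1 - 6 = (3456) + (1008) + (36) + (-6) = 4494; answer 4494

4494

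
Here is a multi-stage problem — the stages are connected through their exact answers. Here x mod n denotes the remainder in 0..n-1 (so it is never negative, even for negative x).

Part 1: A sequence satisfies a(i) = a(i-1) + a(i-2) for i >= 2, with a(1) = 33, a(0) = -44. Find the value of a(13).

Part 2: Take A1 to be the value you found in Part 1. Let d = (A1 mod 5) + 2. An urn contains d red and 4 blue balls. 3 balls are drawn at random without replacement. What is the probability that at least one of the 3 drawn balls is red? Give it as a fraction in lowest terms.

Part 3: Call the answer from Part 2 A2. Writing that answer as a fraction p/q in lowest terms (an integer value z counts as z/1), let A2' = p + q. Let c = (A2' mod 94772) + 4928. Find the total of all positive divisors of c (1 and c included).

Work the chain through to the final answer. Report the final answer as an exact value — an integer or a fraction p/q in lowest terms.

4970

Part 1: a(2) = 1*(33) + 1*(-44) = -11; iterating: a(2)=-11, a(3)=22, a(4)=11, a(5)=33, a(6)=44, a(7)=77, a(8)=121, a(9)=198, a(10)=319, a(11)=517, a(12)=836, a(13)=1353; answer 1353
Part 2: A1 = 1353; d = 5; total draws C(9,3) = 84; complement C(4,3) = 4; favorable 84 - 4 = 80; P = 20/21; answer 20/21
Part 3: A2 = 20/21; threaded value p + q = 41; c = 4969; 4969 is prime, so its only divisors are 1 and 4969; sigma = 1 + 4969 = 4970; answer 4970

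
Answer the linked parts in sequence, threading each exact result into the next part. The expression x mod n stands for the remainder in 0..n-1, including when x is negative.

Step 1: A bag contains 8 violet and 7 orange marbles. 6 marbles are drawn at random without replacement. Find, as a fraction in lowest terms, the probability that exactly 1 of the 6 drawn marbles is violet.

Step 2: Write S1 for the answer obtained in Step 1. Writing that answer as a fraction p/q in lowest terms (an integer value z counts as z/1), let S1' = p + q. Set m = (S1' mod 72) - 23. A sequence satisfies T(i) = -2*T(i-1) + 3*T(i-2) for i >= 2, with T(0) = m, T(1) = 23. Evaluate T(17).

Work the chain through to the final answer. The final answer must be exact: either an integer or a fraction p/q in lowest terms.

Step 1: total draws C(15,6) = 5005; favorable C(8,1)*C(7,5) = 168; P = 24/715; answer 24/715
Step 2: S1 = 24/715; threaded value p + q = 739; m = -4; T(2) = -2*(23) + 3*(-4) = -58; iterating: T(2)=-58, T(3)=185, T(4)=-544, T(5)=1643, T(6)=-4918, T(7)=14765, T(8)=-44284, T(9)=132863, T(10)=-398578, T(11)=1195745, T(12)=-3587224, T(13)=10761683, T(14)=-32285038, T(15)=96855125, T(16)=-290565364, T(17)=871696103; answer 871696103

871696103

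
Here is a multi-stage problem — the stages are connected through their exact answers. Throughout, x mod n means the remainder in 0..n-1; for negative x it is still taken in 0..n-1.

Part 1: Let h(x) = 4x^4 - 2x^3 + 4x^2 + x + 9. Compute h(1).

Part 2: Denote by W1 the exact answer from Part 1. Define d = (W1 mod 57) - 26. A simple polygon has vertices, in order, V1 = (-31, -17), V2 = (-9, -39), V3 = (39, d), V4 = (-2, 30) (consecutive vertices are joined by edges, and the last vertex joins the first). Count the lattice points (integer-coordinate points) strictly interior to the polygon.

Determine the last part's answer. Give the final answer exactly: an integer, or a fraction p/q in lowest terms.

Part 1: 4*(1)^4 - 2*(1)^3 + 4*(1)^2 + 1*(1)^1 + 9 = (4) + (-2) + (4) + (1) + (9) = 16; answer 16
Part 2: W1 = 16; d = -10; cross terms: (-31*-39 - -9*-17)=1056, (-9*-10 - 39*-39)=1611, (39*30 - -2*-10)=1150, (-2*-17 - -31*30)=964; twice the area = |4781| = 4781; area = 4781/2; boundary points = 22 + 1 + 1 + 1 = 25; strictly interior points = area - boundary/2 + 1 = 2379; answer 2379

2379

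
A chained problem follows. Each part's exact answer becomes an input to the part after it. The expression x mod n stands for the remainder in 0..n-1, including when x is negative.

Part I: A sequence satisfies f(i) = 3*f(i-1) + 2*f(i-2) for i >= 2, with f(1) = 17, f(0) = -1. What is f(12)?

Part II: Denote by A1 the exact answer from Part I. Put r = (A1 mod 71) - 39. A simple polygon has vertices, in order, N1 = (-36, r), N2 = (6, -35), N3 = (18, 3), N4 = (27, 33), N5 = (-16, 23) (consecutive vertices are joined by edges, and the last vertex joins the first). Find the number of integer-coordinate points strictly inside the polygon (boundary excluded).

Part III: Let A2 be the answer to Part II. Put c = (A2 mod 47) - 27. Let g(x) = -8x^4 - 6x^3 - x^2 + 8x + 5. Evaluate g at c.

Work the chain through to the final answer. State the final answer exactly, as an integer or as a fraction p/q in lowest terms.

Part I: f(2) = 3*(17) + 2*(-1) = 49; iterating: f(2)=49, f(3)=181, f(4)=641, f(5)=2285, f(6)=8137, f(7)=28981, f(8)=103217, f(9)=367613, f(10)=1309273, f(11)=4663045, f(12)=16607681; answer 16607681
Part II: A1 = 16607681; r = -39; cross terms: (-36*-35 - 6*-39)=1494, (6*3 - 18*-35)=648, (18*33 - 27*3)=513, (27*23 - -16*33)=1149, (-16*-39 - -36*23)=1452; twice the area = |5256| = 5256; area = 2628; boundary points = 2 + 2 + 3 + 1 + 2 = 10; strictly interior points = area - boundary/2 + 1 = 2624; answer 2624
Part III: A2 = 2624; c = 12; -8*(12)^4 - 6*(12)^3 - 1*(12)^2 + 8*(12)^1 + 5 = (-165888) + (-10368) + (-144) + (96) + (5) = -176299; answer -176299

-176299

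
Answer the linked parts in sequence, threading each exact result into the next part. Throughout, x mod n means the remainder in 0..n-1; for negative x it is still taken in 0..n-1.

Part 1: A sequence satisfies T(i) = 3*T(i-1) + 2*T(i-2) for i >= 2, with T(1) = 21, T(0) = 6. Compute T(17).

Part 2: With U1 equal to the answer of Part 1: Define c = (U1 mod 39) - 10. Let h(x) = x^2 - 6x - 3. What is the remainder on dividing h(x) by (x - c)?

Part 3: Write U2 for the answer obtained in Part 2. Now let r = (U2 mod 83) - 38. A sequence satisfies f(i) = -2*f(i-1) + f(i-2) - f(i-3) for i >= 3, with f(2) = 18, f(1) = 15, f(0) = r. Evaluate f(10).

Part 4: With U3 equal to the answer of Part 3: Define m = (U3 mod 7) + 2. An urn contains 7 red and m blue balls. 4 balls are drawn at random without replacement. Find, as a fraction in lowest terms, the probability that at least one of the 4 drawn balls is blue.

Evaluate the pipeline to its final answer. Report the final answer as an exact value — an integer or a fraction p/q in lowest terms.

Part 1: T(2) = 3*(21) + 2*(6) = 75; iterating: T(2)=75, T(3)=267, T(4)=951, T(5)=3387, T(6)=12063, T(7)=42963, T(8)=153015, T(9)=544971, T(10)=1940943, T(11)=6912771, T(12)=24620199, T(13)=87686139, T(14)=312298815, T(15)=1112268723, T(16)=3961403799, T(17)=14108748843; answer 14108748843
Part 2: U1 = 14108748843; c = 23; remainder = value at the root: 1*(23)^2 - 6*(23)^1 - 3 = (529) + (-138) + (-3) = 388; answer 388
Part 3: U2 = 388; r = 18; f(3) = -2*(18) + 1*(15) - 1*(18) = -39; iterating: f(3)=-39, f(4)=81, f(5)=-219, f(6)=558, f(7)=-1416, f(8)=3609, f(9)=-9192, f(10)=23409; answer 23409
Part 4: U3 = 23409; m = 3; total draws C(10,4) = 210; complement C(7,4) = 35; favorable 210 - 35 = 175; P = 5/6; answer 5/6

5/6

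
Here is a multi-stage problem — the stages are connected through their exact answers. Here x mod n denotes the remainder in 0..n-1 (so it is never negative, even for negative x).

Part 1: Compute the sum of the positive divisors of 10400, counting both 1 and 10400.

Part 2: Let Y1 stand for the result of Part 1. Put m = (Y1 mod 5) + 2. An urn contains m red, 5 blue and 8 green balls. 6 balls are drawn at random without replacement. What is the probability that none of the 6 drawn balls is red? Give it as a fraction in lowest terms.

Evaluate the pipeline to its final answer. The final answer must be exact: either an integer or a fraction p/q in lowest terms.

33/238

Part 1: 10400 = 2^5 * 5^2 * 13; sigma = (1 + 2 + 4 + 8 + 16 + 32) * (1 + 5 + 25) * (1 + 13) = 63 * 31 * 14 = 27342; answer 27342
Part 2: Y1 = 27342; m = 4; total draws C(17,6) = 12376; favorable C(13,6) = 1716; P = 33/238; answer 33/238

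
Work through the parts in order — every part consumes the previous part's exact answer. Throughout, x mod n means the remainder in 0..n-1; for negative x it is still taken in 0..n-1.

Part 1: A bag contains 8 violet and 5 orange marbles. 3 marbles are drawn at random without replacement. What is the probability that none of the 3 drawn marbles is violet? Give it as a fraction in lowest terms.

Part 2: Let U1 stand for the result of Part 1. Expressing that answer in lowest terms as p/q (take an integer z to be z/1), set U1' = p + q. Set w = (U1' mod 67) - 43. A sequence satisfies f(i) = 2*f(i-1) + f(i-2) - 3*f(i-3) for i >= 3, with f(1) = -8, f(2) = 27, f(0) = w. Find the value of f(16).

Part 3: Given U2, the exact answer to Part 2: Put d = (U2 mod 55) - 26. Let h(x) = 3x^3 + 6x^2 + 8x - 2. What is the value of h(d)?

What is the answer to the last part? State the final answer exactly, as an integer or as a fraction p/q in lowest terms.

Part 1: total draws C(13,3) = 286; favorable C(5,3) = 10; P = 5/143; answer 5/143
Part 2: U1 = 5/143; threaded value p + q = 148; w = -29; f(3) = 2*(27) + 1*(-8) - 3*(-29) = 133; iterating: f(3)=133, f(4)=317, f(5)=686, f(6)=1290, f(7)=2315, f(8)=3862, f(9)=6169, f(10)=9255, f(11)=13093, f(12)=16934, f(13)=19196, f(14)=16047, f(15)=488, f(16)=-40565; answer -40565
Part 3: U2 = -40565; d = -1; 3*(-1)^3 + 6*(-1)^2 + 8*(-1)^1 - 2 = (-3) + (6) + (-8) + (-2) = -7; answer -7

-7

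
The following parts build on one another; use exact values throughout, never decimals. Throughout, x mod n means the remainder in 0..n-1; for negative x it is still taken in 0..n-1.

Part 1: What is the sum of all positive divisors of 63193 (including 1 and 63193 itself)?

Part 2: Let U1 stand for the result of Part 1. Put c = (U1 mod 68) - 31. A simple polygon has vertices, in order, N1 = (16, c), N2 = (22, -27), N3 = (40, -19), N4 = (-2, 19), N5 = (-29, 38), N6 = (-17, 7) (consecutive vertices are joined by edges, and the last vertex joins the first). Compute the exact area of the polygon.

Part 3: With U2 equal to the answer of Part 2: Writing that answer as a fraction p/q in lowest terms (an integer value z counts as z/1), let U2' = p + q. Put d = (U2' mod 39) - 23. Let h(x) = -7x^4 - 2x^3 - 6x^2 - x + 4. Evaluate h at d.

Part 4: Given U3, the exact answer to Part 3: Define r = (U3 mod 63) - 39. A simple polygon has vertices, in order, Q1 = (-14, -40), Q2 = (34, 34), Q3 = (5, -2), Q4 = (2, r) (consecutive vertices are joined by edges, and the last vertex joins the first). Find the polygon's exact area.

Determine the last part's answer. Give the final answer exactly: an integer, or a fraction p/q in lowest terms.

Part 1: 63193 = 13 * 4861; sigma = (1 + 13) * (1 + 4861) = 14 * 4862 = 68068; answer 68068
Part 2: U1 = 68068; c = -31; cross terms: (16*-27 - 22*-31)=250, (22*-19 - 40*-27)=662, (40*19 - -2*-19)=722, (-2*38 - -29*19)=475, (-29*7 - -17*38)=443, (-17*-31 - 16*7)=415; twice the area = |2967| = 2967; area = 2967/2; answer 2967/2
Part 3: U2 = 2967/2; threaded value p + q = 2969; d = -18; -7*(-18)^4 - 2*(-18)^3 - 6*(-18)^2 - 1*(-18)^1 + 4 = (-734832) + (11664) + (-1944) + (18) + (4) = -725090; answer -725090
Part 4: U3 = -725090; r = 1; cross terms: (-14*34 - 34*-40)=884, (34*-2 - 5*34)=-238, (5*1 - 2*-2)=9, (2*-40 - -14*1)=-66; twice the area = |589| = 589; area = 589/2; answer 589/2

589/2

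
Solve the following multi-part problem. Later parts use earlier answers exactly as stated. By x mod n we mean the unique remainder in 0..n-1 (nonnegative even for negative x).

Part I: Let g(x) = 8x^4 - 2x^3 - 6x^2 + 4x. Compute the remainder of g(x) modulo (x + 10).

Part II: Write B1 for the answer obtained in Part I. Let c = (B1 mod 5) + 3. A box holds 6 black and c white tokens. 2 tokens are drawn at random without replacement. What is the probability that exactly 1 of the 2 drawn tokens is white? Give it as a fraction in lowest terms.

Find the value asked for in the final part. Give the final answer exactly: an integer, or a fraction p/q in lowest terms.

1/2

Part I: remainder = value at the root: 8*(-10)^4 - 2*(-10)^3 - 6*(-10)^2 + 4*(-10)^1 = (80000) + (2000) + (-600) + (-40) = 81360; answer 81360
Part II: B1 = 81360; c = 3; total draws C(9,2) = 36; favorable C(3,1)*C(6,1) = 18; P = 1/2; answer 1/2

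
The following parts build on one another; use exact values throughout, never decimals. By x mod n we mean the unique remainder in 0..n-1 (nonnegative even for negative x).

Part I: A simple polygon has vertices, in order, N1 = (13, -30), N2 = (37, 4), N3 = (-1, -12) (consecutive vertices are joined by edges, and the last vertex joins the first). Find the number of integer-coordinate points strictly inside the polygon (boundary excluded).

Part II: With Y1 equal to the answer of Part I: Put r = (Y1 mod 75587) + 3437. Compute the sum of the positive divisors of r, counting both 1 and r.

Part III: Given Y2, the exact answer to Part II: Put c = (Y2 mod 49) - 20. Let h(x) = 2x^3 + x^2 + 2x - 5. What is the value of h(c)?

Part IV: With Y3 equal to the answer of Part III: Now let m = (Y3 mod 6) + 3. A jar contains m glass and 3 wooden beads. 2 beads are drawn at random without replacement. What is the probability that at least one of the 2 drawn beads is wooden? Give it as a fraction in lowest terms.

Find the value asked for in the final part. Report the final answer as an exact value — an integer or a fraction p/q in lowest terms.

Part I: cross terms: (13*4 - 37*-30)=1162, (37*-12 - -1*4)=-440, (-1*-30 - 13*-12)=186; twice the area = |908| = 908; area = 454; boundary points = 2 + 2 + 2 = 6; strictly interior points = area - boundary/2 + 1 = 452; answer 452
Part II: Y1 = 452; r = 3889; 3889 is prime, so its only divisors are 1 and 3889; sigma = 1 + 3889 = 3890; answer 3890
Part III: Y2 = 3890; c = -1; 2*(-1)^3 + 1*(-1)^2 + 2*(-1)^1 - 5 = (-2) + (1) + (-2) + (-5) = -8; answer -8
Part IV: Y3 = -8; m = 7; total draws C(10,2) = 45; complement C(7,2) = 21; favorable 45 - 21 = 24; P = 8/15; answer 8/15

8/15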